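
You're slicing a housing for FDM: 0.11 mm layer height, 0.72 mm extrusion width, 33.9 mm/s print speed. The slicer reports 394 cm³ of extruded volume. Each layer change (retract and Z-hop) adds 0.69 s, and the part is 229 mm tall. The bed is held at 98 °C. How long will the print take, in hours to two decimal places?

Line area: 0.11 × 0.72 → 0.0792 mm².
Path length: 394000 mm³ / 0.0792 mm² → 4974747.5 mm.
Time extruding = 4974747.5 / 33.9 = 146747.7 s.
Number of layers: 229 / 0.11 → 2082 (rounded up).
Layer-change overhead = 2082 × 0.69 = 1436.58 s.
Altogether 146747.7 + 1436.58 = 148184.28 s, i.e. 41.16 hours.

41.16 hours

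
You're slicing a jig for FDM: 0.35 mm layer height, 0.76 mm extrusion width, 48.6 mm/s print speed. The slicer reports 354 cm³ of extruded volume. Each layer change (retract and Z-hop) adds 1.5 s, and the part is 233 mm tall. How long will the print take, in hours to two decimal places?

7.88 hours

Line area = 0.35 × 0.76, so 0.266 mm².
Path length: 354000 mm³ / 0.266 mm² → 1330827.1 mm.
Print-move time: 1330827.1 / 48.6 → 27383.3 s.
Layers = ⌈233/0.35⌉ = 666.
Layer-change overhead = 666 × 1.5 = 999 s.
Total = 27383.3 + 999 = 28382.3 s = 7.88 hours.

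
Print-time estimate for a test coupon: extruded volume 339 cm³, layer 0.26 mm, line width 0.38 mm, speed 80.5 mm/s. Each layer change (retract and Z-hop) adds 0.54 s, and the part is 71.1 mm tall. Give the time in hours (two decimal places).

11.88 hours

Bead cross-section: 0.26 × 0.38 → 0.0988 mm².
Toolpath length = 339 cm³ / 0.0988 mm² = 339000 / 0.0988 = 3431174.1 mm.
Time extruding = 3431174.1 / 80.5 = 42623.3 s.
Layer count = ceil(71.1 / 0.26) = 274.
Layer-change overhead: 274 × 0.54 → 147.96 s.
Total = 42623.3 + 147.96 = 42771.26 s = 11.88 hours.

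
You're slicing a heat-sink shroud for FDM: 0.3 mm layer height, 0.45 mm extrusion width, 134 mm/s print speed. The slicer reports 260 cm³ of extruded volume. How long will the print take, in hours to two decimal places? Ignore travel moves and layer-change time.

3.99 hours

Bead cross-section = 0.3 × 0.45 = 0.135 mm².
Total extruded path = 260000/0.135 = 1925925.9 mm.
Extrusion time = 1925925.9 / 134 = 14372.6 s.
In the requested units: 14372.6 s = 3.99 hours.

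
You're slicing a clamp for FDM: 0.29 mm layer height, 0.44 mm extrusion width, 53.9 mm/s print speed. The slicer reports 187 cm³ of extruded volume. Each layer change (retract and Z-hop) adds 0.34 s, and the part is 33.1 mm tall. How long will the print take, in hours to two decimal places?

Line area: 0.29 × 0.44 → 0.1276 mm².
Path length: 187000 mm³ / 0.1276 mm² → 1465517.2 mm.
Extrusion time: 1465517.2 / 53.9 → 27189.6 s.
Layers = ⌈33.1/0.29⌉ = 115.
Z-hop total = 115 × 0.34, so 39.1 s.
Total = 27189.6 + 39.1 = 27228.7 s = 7.56 hours.

7.56 hours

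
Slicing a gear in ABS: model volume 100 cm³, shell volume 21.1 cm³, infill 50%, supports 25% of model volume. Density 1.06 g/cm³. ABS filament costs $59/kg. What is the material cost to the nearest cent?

$5.35

Volume inside the shell: 100 − 21.1 → 78.9 cm³.
Deposited infill: 0.50 × 78.9 → 39.45 cm³.
Support = 0.25 × 100 = 25 cm³.
Total printed volume = 21.1 + 39.45 + 25, so 85.55 cm³.
Mass = 85.55 × 1.06 = 90.683 g.
At $59/kg: 90.683/1000 × 59 = $5.35.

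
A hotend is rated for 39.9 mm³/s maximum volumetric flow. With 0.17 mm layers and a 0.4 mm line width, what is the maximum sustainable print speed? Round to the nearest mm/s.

587 mm/s

Bead cross-section = 0.17 × 0.4, so 0.068 mm².
v_max = Q/A = 39.9/0.068 = 586.76 mm/s → 587 mm/s.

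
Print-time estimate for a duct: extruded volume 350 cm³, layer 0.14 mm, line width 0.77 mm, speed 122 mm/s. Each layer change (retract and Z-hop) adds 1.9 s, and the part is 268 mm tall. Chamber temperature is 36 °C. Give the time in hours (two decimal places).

8.40 hours

Bead cross-section = 0.14 × 0.77, so 0.1078 mm².
Toolpath length = 350 cm³ / 0.1078 mm² = 350000 / 0.1078 = 3246753.2 mm.
Time extruding = 3246753.2 / 122, so 26612.7 s.
Layer count = ceil(268 / 0.14) = 1915.
Layer-change overhead: 1915 × 1.9 → 3638.5 s.
Total = 26612.7 + 3638.5 = 30251.2 s = 8.40 hours.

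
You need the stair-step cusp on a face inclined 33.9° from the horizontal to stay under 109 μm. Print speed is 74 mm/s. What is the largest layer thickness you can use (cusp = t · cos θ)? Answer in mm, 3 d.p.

0.131 mm

Layer height = cusp / cos(33.9°) = 0.109 / 0.8300 = 0.131 mm.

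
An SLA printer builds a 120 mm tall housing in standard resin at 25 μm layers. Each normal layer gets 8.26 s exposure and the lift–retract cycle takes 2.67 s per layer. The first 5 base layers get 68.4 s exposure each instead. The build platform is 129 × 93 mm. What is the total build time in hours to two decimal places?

Layers = ⌈120/0.025⌉ = 4800.
Burn-in layers = 5 × (68.4 + 2.67) = 355.35 s.
Normal layers: 4795 × (8.26 + 2.67) → 52409.35 s.
Sum: 355.35 + 52409.35 = 52764.7 s → 14.66 hours.

14.66 hours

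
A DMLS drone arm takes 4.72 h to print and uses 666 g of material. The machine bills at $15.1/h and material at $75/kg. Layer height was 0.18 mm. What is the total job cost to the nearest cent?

Machine-time cost = 15.1 × 4.72 = $71.272.
Material cost: 75 × 666/1000 → $49.95.
Total = 71.272 + 49.95 = 121.222 ≈ $121.22.

$121.22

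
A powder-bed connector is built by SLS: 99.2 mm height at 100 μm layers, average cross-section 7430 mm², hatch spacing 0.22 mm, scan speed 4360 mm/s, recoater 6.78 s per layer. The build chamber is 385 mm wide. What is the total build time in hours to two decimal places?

4.00 hours

Layer count = ceil(99.2 / 0.1) = 992.
Hatch length per layer = 7430 / 0.22, so 33772.7 mm.
Per-layer scan time = 33772.7 / 4360 = 7.746 s.
Layer cycle = 7.746 + 6.78, so 14.526 s.
992 layers × 14.526 s/layer = 14409.792 s, i.e. 4.00 hours.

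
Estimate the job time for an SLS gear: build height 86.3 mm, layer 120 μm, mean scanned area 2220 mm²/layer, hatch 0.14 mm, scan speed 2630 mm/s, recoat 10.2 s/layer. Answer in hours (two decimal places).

Layers = ⌈86.3/0.12⌉ = 720.
Per-layer scan distance = 2220 / 0.14 = 15857.1 mm.
Laser time per layer = 15857.1 / 2630, so 6.0293 s.
Layer cycle = 6.0293 + 10.2, so 16.2293 s.
720 layers × 16.2293 s/layer = 11685.096 s, i.e. 3.25 hours.

3.25 hours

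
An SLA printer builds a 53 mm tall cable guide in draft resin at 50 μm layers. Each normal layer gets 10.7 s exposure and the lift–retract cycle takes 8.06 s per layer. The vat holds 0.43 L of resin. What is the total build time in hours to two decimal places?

5.52 hours

Number of layers: 53 / 0.05 → 1060 (rounded up).
Cycle time = 10.7 + 8.06 = 18.76 s.
Total = 1060 × 18.76 = 19885.6 s = 5.52 hours.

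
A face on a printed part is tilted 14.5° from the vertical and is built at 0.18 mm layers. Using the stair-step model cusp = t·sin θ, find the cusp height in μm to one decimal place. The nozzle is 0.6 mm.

sin(14.5°) = 0.2504, so cusp = 0.18 × 0.2504 = 0.045072 mm → 45.1 μm.

45.1 μm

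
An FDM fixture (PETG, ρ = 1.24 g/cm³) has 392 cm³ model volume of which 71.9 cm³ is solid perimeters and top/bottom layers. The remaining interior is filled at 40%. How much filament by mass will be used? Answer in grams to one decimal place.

247.9 g

Infill region: 392 − 71.9 → 320.1 cm³.
Infill volume = 0.40 × 320.1, so 128.04 cm³.
Total printed volume = 71.9 + 128.04, so 199.94 cm³.
Mass = 199.94 × 1.24, so 247.9256 g.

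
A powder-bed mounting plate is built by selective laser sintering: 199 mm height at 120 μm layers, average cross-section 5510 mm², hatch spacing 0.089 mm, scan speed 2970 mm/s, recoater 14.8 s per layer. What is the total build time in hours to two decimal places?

16.43 hours

Layers = ⌈199/0.12⌉ = 1659.
Scan path per layer = 5510 / 0.089, so 61910.1 mm.
Laser time per layer = 61910.1 / 2970, so 20.8452 s.
Layer cycle = 20.8452 + 14.8, so 35.6452 s.
Total: 1659 × 35.6452 s = 59135.3868 s → 16.43 hours.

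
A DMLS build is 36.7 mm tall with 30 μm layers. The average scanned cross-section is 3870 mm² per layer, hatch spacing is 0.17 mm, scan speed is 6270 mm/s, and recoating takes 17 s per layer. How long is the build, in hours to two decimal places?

7.01 hours

Layers = ⌈36.7/0.03⌉ = 1224.
Scan path per layer = 3870 / 0.17, so 22764.7 mm.
Per-layer scan time = 22764.7 / 6270 = 3.6307 s.
Time per layer = 3.6307 + 17 = 20.6307 s.
Build time = 1224 × 20.6307 = 25251.9768 s = 7.01 hours.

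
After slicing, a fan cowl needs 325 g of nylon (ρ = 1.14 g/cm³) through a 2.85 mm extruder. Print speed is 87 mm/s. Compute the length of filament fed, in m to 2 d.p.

44.69 m

Extruded volume: 325/1.14 = 285.0877 cm³ (285087.7 mm³).
Filament cross-section = π × (2.85/2)² = 6.3794 mm².
L = V/A = 285087.7/6.3794 = 44688.8 mm → 44.69 m.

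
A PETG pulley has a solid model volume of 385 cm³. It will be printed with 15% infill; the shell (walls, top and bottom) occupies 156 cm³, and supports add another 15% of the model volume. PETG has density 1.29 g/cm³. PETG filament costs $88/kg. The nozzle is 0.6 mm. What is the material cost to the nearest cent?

$28.16

Volume inside the shell = 385 − 156 = 229 cm³.
Infill volume: 0.15 × 229 → 34.35 cm³.
Support = 0.15 × 385, so 57.75 cm³.
Total extruded: 156 + 34.35 + 57.75 → 248.1 cm³.
Mass = 248.1 × 1.29 = 320.049 g.
Cost = 320.049 g / 1000 × $88/kg = $28.16.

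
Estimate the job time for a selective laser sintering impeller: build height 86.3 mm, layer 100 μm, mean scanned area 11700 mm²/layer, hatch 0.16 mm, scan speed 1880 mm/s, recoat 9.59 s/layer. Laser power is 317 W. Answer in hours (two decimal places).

Layers = ⌈86.3/0.1⌉ = 863.
Hatch length per layer: 11700 / 0.16 → 73125 mm.
Laser time per layer = 73125 / 1880, so 38.8963 s.
Per-layer time: 38.8963 + 9.59 → 48.4863 s.
863 layers × 48.4863 s/layer = 41843.6769 s, i.e. 11.62 hours.

11.62 hours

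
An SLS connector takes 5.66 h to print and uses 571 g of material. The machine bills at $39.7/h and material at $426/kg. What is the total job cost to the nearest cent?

Machine-time cost = 39.7 × 5.66 = $224.702.
Material cost: 426 × 571/1000 → $243.246.
Job cost: 224.702 + 243.246 = 467.948 ≈ $467.95.

$467.95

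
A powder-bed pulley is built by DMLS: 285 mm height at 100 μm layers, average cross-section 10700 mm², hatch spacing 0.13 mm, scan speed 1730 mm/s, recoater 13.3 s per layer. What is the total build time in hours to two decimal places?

Number of layers: 285 / 0.1 → 2850 (rounded up).
Hatch length per layer = 10700 / 0.13 = 82307.7 mm.
Scan time per layer = 82307.7 / 1730 = 47.5767 s.
Layer cycle: 47.5767 + 13.3 → 60.8767 s.
Total: 2850 × 60.8767 s = 173498.595 s → 48.19 hours.

48.19 hours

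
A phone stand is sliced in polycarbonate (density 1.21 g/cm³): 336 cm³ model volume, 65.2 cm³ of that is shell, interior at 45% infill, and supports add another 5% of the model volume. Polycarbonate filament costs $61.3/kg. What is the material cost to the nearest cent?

Interior volume = 336 − 65.2 = 270.8 cm³.
Infill deposited = 0.45 × 270.8, so 121.86 cm³.
Support = 0.05 × 336, so 16.8 cm³.
Deposited volume = 65.2 + 121.86 + 16.8, so 203.86 cm³.
Mass = 203.86 × 1.21, so 246.6706 g.
At $61.3/kg: 246.6706/1000 × 61.3 = $15.12.

$15.12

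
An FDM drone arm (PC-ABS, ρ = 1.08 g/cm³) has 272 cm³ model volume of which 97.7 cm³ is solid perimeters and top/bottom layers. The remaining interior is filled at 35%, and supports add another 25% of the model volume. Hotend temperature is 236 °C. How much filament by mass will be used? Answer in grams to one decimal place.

Infill region = 272 − 97.7 = 174.3 cm³.
Deposited infill = 0.35 × 174.3 = 61.005 cm³.
Support = 0.25 × 272, so 68 cm³.
Total printed volume = 97.7 + 61.005 + 68, so 226.705 cm³.
Mass = 226.705 × 1.08, so 244.8414 g.

244.8 g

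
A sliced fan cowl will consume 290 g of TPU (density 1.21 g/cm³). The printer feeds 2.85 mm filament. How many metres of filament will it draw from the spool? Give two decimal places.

Volume = 290 g / 1.21 g·cm⁻³ = 239.6694 cm³ = 239669.4 mm³.
Cross-section of 2.85 mm filament: π·(2.85/2)² = 6.3794 mm².
L = V/A = 239669.4/6.3794 = 37569.27 mm → 37.57 m.

37.57 m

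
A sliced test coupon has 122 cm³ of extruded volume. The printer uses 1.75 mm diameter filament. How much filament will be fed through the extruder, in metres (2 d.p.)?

50.72 m

Filament cross-section = π × (1.75/2)² = 2.4053 mm².
L = 122000 mm³ / 2.4053 mm² = 50721.32 mm, i.e. 50.72 m.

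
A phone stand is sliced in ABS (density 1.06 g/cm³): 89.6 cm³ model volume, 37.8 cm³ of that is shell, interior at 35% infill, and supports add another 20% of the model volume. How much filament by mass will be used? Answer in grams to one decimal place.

78.3 g

Interior volume = 89.6 − 37.8, so 51.8 cm³.
Infill volume = 0.35 × 51.8, so 18.13 cm³.
Support: 0.20 × 89.6 → 17.92 cm³.
Total printed volume: 37.8 + 18.13 + 17.92 → 73.85 cm³.
Mass: 73.85 × 1.06 → 78.281 g.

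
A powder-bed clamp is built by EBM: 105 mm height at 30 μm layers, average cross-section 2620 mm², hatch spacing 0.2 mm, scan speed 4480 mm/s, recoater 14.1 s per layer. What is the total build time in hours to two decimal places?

Layer count = ceil(105 / 0.03) = 3500.
Scan path per layer = 2620 / 0.2 = 13100 mm.
Beam time per layer: 13100 / 4480 → 2.9241 s.
Per-layer time = 2.9241 + 14.1 = 17.0241 s.
3500 layers × 17.0241 s/layer = 59584.35 s, i.e. 16.55 hours.

16.55 hours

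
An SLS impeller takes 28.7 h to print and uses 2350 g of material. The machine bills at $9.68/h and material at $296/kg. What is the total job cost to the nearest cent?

$973.42

Machine-time cost: 9.68 × 28.7 → $277.816.
Feedstock cost: 296 × 2350/1000 → $695.60.
Total = 277.816 + 695.60 = 973.416 ≈ $973.42.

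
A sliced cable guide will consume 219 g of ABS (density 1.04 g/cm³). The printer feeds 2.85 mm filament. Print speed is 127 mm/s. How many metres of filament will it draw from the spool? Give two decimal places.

33.01 m

Extruded volume: 219/1.04 = 210.5769 cm³ (210576.9 mm³).
Filament cross-section = π × (2.85/2)² = 6.3794 mm².
Length = 210576.9 / 6.3794 = 33008.89 mm = 33.01 m.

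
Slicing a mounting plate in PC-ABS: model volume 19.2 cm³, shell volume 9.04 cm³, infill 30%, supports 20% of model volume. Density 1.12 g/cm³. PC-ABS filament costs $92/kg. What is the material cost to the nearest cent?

Volume inside the shell = 19.2 − 9.04 = 10.16 cm³.
Deposited infill: 0.30 × 10.16 → 3.048 cm³.
Support = 0.20 × 19.2 = 3.84 cm³.
Total extruded: 9.04 + 3.048 + 3.84 → 15.928 cm³.
Mass = 15.928 × 1.12 = 17.83936 g.
Cost = 17.83936 g / 1000 × $92/kg = $1.64.

$1.64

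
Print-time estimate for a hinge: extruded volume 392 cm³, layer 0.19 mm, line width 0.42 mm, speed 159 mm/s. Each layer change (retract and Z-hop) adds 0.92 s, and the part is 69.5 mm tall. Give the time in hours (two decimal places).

Line area = 0.19 × 0.42 = 0.0798 mm².
Total extruded path = 392000/0.0798 = 4912280.7 mm.
Extrusion time: 4912280.7 / 159 → 30894.8 s.
Layer count = ceil(69.5 / 0.19) = 366.
Z-hop total = 366 × 0.92, so 336.72 s.
Total = 30894.8 + 336.72 = 31231.52 s = 8.68 hours.

8.68 hours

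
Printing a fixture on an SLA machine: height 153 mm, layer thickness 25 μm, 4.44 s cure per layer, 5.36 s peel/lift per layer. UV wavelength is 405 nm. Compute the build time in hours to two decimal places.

Layer count = ceil(153 / 0.025) = 6120.
Per-layer time = 4.44 + 5.36 = 9.8 s.
Build time: 6120 × 9.8 s = 59976 s, i.e. 16.66 hours.

16.66 hours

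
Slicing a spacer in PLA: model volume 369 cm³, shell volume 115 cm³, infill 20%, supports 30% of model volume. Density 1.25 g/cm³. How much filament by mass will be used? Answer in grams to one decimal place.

345.6 g

Volume inside the shell = 369 − 115 = 254 cm³.
Infill deposited = 0.20 × 254 = 50.8 cm³.
Support = 0.30 × 369, so 110.7 cm³.
Total printed volume: 115 + 50.8 + 110.7 → 276.5 cm³.
Mass = 276.5 × 1.25, so 345.625 g.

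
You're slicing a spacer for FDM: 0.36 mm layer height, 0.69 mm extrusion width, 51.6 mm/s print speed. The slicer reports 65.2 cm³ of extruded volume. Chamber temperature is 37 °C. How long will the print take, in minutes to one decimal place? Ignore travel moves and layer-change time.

84.8 minutes

Line area: 0.36 × 0.69 → 0.2484 mm².
Toolpath length = 65.2 cm³ / 0.2484 mm² = 65200 / 0.2484 = 262479.9 mm.
Time extruding: 262479.9 / 51.6 → 5086.8 s.
5086.8 s = 84.8 minutes.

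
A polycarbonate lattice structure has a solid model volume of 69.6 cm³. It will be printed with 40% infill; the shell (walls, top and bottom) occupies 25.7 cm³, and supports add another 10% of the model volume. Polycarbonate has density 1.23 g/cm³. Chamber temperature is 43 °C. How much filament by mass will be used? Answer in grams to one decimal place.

Interior volume: 69.6 − 25.7 → 43.9 cm³.
Infill volume: 0.40 × 43.9 → 17.56 cm³.
Support: 0.10 × 69.6 → 6.96 cm³.
Total extruded = 25.7 + 17.56 + 6.96, so 50.22 cm³.
Mass = 50.22 × 1.23 = 61.7706 g.

61.8 g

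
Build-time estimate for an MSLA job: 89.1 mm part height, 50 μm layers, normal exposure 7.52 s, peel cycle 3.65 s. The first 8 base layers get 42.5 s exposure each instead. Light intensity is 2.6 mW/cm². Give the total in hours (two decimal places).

5.61 hours

Number of layers: 89.1 / 0.05 → 1782 (rounded up).
Bottom layers: 8 × (42.5 + 3.65) → 369.2 s.
Regular layers = 1774 × (7.52 + 3.65), so 19815.58 s.
Total = 369.2 + 19815.58 = 20184.78 s = 5.61 hours.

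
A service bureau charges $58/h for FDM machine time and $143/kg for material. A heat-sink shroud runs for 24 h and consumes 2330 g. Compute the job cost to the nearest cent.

Machine-time cost = 58 × 24 = $1392.00.
Material cost: 143 × 2330/1000 → $333.19.
Total = 1392.00 + 333.19 = $1725.19.

$1725.19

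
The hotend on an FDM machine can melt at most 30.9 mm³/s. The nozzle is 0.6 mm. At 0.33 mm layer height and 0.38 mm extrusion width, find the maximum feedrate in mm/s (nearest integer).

Bead cross-section = 0.33 × 0.38 = 0.1254 mm².
Max speed = 30.9 / 0.1254 = 246.41 ≈ 246 mm/s.

246 mm/s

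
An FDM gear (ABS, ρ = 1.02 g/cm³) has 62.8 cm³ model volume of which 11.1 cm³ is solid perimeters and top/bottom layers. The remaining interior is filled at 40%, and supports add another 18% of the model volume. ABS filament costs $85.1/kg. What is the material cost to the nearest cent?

Infill region = 62.8 − 11.1, so 51.7 cm³.
Deposited infill: 0.40 × 51.7 → 20.68 cm³.
Support: 0.18 × 62.8 → 11.304 cm³.
Total printed volume = 11.1 + 20.68 + 11.304, so 43.084 cm³.
Mass = 43.084 × 1.02, so 43.94568 g.
At $85.1/kg: 43.94568/1000 × 85.1 = $3.74.

$3.74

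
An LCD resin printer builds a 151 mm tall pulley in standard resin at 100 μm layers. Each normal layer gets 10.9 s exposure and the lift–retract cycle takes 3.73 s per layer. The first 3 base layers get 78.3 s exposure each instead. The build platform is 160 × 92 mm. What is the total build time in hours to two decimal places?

Layers = ⌈151/0.1⌉ = 1510.
Burn-in layers = 3 × (78.3 + 3.73), so 246.09 s.
Regular layers = 1507 × (10.9 + 3.73), so 22047.41 s.
Sum: 246.09 + 22047.41 = 22293.5 s → 6.19 hours.

6.19 hours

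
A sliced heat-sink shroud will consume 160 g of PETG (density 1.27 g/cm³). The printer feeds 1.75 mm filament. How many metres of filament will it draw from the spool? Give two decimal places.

52.38 m

Extruded volume: 160/1.27 = 125.9843 cm³ (125984.3 mm³).
Cross-section of 1.75 mm filament: π·(1.75/2)² = 2.4053 mm².
Length = 125984.3 / 2.4053 = 52377.79 mm = 52.38 m.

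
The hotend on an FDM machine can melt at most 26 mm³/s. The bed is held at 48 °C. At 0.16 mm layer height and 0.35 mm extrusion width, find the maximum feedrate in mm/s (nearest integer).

464 mm/s

Extrusion cross-section = 0.16 × 0.35 = 0.056 mm².
Max speed = 26 / 0.056 = 464.29 ≈ 464 mm/s.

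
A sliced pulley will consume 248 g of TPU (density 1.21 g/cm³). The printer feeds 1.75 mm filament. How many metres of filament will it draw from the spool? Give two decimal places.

85.21 m

Extruded volume: 248/1.21 = 204.9587 cm³ (204958.7 mm³).
Filament cross-section = π × (1.75/2)² = 2.4053 mm².
L = V/A = 204958.7/2.4053 = 85211.28 mm → 85.21 m.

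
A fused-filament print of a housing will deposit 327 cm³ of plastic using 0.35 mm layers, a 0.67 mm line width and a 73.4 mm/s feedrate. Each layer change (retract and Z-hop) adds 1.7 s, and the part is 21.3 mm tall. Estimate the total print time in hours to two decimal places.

5.31 hours

Line area = 0.35 × 0.67 = 0.2345 mm².
Total extruded path = 327000/0.2345 = 1394456.3 mm.
Print-move time = 1394456.3 / 73.4, so 18998 s.
Number of layers: 21.3 / 0.35 → 61 (rounded up).
Non-print overhead: 61 × 1.7 → 103.7 s.
Total = 18998 + 103.7 = 19101.7 s = 5.31 hours.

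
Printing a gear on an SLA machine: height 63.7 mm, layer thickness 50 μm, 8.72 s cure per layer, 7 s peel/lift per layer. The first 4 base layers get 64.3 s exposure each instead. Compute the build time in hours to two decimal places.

Layer count = ceil(63.7 / 0.05) = 1274.
Bottom layers = 4 × (64.3 + 7), so 285.2 s.
Regular layers = 1270 × (8.72 + 7), so 19964.4 s.
Sum: 285.2 + 19964.4 = 20249.6 s → 5.62 hours.

5.62 hours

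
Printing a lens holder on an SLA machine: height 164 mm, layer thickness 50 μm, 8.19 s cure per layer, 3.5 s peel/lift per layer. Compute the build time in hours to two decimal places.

10.65 hours

Layers = ⌈164/0.05⌉ = 3280.
Each layer takes = 8.19 + 3.5 = 11.69 s.
Total = 3280 × 11.69 = 38343.2 s = 10.65 hours.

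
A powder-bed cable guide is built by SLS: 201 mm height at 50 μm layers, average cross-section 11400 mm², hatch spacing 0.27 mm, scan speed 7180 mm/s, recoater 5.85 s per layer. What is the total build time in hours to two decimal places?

13.10 hours

Number of layers: 201 / 0.05 → 4020 (rounded up).
Scan path per layer = 11400 / 0.27 = 42222.2 mm.
Scan time per layer: 42222.2 / 7180 → 5.8805 s.
Layer cycle: 5.8805 + 5.85 → 11.7305 s.
4020 layers × 11.7305 s/layer = 47156.61 s, i.e. 13.10 hours.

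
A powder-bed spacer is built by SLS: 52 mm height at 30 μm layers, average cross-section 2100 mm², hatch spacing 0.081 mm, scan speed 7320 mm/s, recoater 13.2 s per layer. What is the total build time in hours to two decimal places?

Number of layers: 52 / 0.03 → 1734 (rounded up).
Scan path per layer = 2100 / 0.081, so 25925.9 mm.
Scan time per layer = 25925.9 / 7320 = 3.5418 s.
Per-layer time = 3.5418 + 13.2 = 16.7418 s.
Build time = 1734 × 16.7418 = 29030.2812 s = 8.06 hours.

8.06 hours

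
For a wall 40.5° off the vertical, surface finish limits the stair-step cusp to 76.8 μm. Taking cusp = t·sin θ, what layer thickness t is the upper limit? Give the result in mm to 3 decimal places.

Layer height = cusp / sin(40.5°) = 0.0768 / 0.6494 = 0.118 mm.

0.118 mm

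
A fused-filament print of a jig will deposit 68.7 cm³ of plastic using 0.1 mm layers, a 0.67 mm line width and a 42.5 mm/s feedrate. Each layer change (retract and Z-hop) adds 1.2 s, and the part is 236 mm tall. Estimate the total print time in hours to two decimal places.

7.49 hours

Line area: 0.1 × 0.67 → 0.067 mm².
Total extruded path = 68700/0.067 = 1025373.1 mm.
Print-move time: 1025373.1 / 42.5 → 24126.4 s.
Layers = ⌈236/0.1⌉ = 2360.
Z-hop total = 2360 × 1.2 = 2832 s.
Total = 24126.4 + 2832 = 26958.4 s = 7.49 hours.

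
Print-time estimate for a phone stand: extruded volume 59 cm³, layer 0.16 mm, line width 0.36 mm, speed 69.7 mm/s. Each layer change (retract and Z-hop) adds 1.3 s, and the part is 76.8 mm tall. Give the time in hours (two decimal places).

4.26 hours

Line area = 0.16 × 0.36 = 0.0576 mm².
Toolpath length = 59 cm³ / 0.0576 mm² = 59000 / 0.0576 = 1024305.6 mm.
Print-move time = 1024305.6 / 69.7, so 14695.9 s.
Number of layers: 76.8 / 0.16 → 480 (rounded up).
Layer-change overhead: 480 × 1.3 → 624 s.
Altogether 14695.9 + 624 = 15319.9 s, i.e. 4.26 hours.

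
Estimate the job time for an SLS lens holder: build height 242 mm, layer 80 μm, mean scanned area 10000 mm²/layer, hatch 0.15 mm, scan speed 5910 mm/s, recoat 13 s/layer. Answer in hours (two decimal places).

Layers = ⌈242/0.08⌉ = 3025.
Hatch length per layer: 10000 / 0.15 → 66666.7 mm.
Laser time per layer: 66666.7 / 5910 → 11.2803 s.
Per-layer time: 11.2803 + 13 → 24.2803 s.
Build time = 3025 × 24.2803 = 73447.9075 s = 20.40 hours.

20.40 hours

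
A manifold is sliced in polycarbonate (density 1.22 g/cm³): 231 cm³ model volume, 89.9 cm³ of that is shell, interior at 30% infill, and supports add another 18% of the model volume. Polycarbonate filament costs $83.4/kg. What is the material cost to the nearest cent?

$17.68

Volume inside the shell: 231 − 89.9 → 141.1 cm³.
Infill volume = 0.30 × 141.1, so 42.33 cm³.
Support = 0.18 × 231 = 41.58 cm³.
Deposited volume = 89.9 + 42.33 + 41.58 = 173.81 cm³.
Mass: 173.81 × 1.22 → 212.0482 g.
Cost = 212.0482 g / 1000 × $83.4/kg = $17.68.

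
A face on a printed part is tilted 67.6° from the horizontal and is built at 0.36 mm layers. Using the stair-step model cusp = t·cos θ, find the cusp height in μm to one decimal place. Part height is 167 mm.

137.2 μm

h_c = t·cos θ = 0.36 × 0.3811 = 0.137196 mm (137.2 μm).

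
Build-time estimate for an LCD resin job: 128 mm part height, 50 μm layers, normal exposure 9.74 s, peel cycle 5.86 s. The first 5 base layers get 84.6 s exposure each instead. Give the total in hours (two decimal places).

Number of layers: 128 / 0.05 → 2560 (rounded up).
Base layers: 5 × (84.6 + 5.86) → 452.3 s.
Remaining layers: 2555 × (9.74 + 5.86) → 39858 s.
Total = 452.3 + 39858 = 40310.3 s = 11.20 hours.

11.20 hours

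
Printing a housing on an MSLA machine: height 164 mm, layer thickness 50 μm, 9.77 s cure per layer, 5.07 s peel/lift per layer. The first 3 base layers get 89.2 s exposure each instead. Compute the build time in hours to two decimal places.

13.59 hours

Layers = ⌈164/0.05⌉ = 3280.
Bottom layers = 3 × (89.2 + 5.07), so 282.81 s.
Normal layers = 3277 × (9.77 + 5.07) = 48630.68 s.
Total = 282.81 + 48630.68 = 48913.49 s = 13.59 hours.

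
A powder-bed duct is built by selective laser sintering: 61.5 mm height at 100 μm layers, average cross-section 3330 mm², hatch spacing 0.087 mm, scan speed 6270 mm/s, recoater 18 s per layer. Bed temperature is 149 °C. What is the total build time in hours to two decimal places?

Number of layers: 61.5 / 0.1 → 615 (rounded up).
Hatch length per layer: 3330 / 0.087 → 38275.9 mm.
Laser time per layer: 38275.9 / 6270 → 6.1046 s.
Layer cycle = 6.1046 + 18 = 24.1046 s.
Total: 615 × 24.1046 s = 14824.329 s → 4.12 hours.

4.12 hours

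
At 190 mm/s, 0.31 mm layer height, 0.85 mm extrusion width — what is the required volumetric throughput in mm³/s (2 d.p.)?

Extrusion cross-section: 0.31 × 0.85 → 0.2635 mm².
Volumetric flow = 190 × 0.2635 = 50.07 mm³/s.

50.07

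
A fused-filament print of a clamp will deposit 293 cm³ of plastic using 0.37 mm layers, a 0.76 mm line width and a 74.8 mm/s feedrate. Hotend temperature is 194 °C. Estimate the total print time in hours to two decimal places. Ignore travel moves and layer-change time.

Extrusion cross-section = 0.37 × 0.76, so 0.2812 mm².
Toolpath length = 293 cm³ / 0.2812 mm² = 293000 / 0.2812 = 1041963 mm.
Print-move time = 1041963 / 74.8, so 13930 s.
That's 13930 s → 3.87 hours.

3.87 hours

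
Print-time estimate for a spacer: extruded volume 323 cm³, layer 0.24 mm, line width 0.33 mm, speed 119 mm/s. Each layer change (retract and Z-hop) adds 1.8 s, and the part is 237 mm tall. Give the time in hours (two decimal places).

Line area = 0.24 × 0.33, so 0.0792 mm².
Toolpath length = 323 cm³ / 0.0792 mm² = 323000 / 0.0792 = 4078282.8 mm.
Time extruding: 4078282.8 / 119 → 34271.3 s.
Layers = ⌈237/0.24⌉ = 988.
Non-print overhead = 988 × 1.8, so 1778.4 s.
Altogether 34271.3 + 1778.4 = 36049.7 s, i.e. 10.01 hours.

10.01 hours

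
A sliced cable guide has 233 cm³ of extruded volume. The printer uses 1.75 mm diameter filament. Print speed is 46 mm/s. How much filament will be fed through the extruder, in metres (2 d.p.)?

Cross-section of 1.75 mm filament: π·(1.75/2)² = 2.4053 mm².
L = 233000 mm³ / 2.4053 mm² = 96869.41 mm, i.e. 96.87 m.

96.87 m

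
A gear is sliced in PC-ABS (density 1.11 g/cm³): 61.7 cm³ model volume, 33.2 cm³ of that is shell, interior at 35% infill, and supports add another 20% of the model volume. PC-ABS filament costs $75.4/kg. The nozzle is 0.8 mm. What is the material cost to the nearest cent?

$4.65

Infill region = 61.7 − 33.2, so 28.5 cm³.
Infill volume = 0.35 × 28.5 = 9.975 cm³.
Support = 0.20 × 61.7 = 12.34 cm³.
Deposited volume = 33.2 + 9.975 + 12.34, so 55.515 cm³.
Mass = 55.515 × 1.11 = 61.62165 g.
At $75.4/kg: 61.62165/1000 × 75.4 = $4.65.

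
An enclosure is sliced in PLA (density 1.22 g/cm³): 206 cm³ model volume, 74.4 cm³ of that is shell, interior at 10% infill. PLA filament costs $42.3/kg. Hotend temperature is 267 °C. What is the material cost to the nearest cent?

Volume inside the shell: 206 − 74.4 → 131.6 cm³.
Infill volume = 0.10 × 131.6, so 13.16 cm³.
Total printed volume = 74.4 + 13.16, so 87.56 cm³.
Mass: 87.56 × 1.22 → 106.8232 g.
At $42.3/kg: 106.8232/1000 × 42.3 = $4.52.

$4.52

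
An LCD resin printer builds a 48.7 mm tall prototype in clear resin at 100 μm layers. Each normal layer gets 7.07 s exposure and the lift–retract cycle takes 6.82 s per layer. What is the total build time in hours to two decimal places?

1.88 hours

Number of layers: 48.7 / 0.1 → 487 (rounded up).
Per-layer time = 7.07 + 6.82, so 13.89 s.
Build time: 487 × 13.89 s = 6764.43 s, i.e. 1.88 hours.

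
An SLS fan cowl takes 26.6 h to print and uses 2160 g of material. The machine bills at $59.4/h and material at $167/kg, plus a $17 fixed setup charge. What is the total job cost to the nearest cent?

$1957.76

Machine cost = 59.4 × 26.6 = $1580.04.
Feedstock cost: 167 × 2160/1000 → $360.72.
Total = 1580.04 + 360.72 + 17 = $1957.76.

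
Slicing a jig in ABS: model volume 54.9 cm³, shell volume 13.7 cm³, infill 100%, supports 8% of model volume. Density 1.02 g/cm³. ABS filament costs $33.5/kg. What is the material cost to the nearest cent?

Interior volume = 54.9 − 13.7, so 41.2 cm³.
Infill deposited = 1.00 × 41.2 = 41.2 cm³.
Support = 0.08 × 54.9 = 4.392 cm³.
Total printed volume = 13.7 + 41.2 + 4.392 = 59.292 cm³.
Mass = 59.292 × 1.02 = 60.47784 g.
At $33.5/kg: 60.47784/1000 × 33.5 = $2.03.

$2.03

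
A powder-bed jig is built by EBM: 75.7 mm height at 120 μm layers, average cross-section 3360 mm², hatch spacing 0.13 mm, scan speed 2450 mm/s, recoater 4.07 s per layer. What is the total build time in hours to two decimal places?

Layer count = ceil(75.7 / 0.12) = 631.
Per-layer scan distance = 3360 / 0.13, so 25846.2 mm.
Per-layer scan time = 25846.2 / 2450, so 10.5495 s.
Layer cycle = 10.5495 + 4.07 = 14.6195 s.
Build time = 631 × 14.6195 = 9224.9045 s = 2.56 hours.

2.56 hours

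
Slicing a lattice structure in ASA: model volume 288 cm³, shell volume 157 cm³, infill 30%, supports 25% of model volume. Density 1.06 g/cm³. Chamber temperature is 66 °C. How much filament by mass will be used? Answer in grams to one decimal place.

284.4 g

Infill region = 288 − 157, so 131 cm³.
Deposited infill: 0.30 × 131 → 39.3 cm³.
Support: 0.25 × 288 → 72 cm³.
Total extruded: 157 + 39.3 + 72 → 268.3 cm³.
Mass = 268.3 × 1.06, so 284.398 g.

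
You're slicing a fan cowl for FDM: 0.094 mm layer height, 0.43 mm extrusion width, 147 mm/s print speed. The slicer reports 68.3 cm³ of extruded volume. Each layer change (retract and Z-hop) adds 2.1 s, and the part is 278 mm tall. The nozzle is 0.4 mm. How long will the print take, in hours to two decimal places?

4.92 hours

Extrusion cross-section = 0.094 × 0.43 = 0.04042 mm².
Toolpath length = 68.3 cm³ / 0.04042 mm² = 68300 / 0.04042 = 1689757.5 mm.
Extrusion time = 1689757.5 / 147 = 11494.9 s.
Layer count = ceil(278 / 0.094) = 2958.
Layer-change overhead = 2958 × 2.1, so 6211.8 s.
Altogether 11494.9 + 6211.8 = 17706.7 s, i.e. 4.92 hours.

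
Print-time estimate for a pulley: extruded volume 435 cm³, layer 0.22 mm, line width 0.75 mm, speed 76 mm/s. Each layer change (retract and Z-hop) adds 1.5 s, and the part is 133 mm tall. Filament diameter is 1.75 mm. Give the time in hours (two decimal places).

9.89 hours

Line area: 0.22 × 0.75 → 0.165 mm².
Toolpath length = 435 cm³ / 0.165 mm² = 435000 / 0.165 = 2636363.6 mm.
Time extruding: 2636363.6 / 76 → 34689 s.
Number of layers: 133 / 0.22 → 605 (rounded up).
Z-hop total = 605 × 1.5 = 907.5 s.
Total = 34689 + 907.5 = 35596.5 s = 9.89 hours.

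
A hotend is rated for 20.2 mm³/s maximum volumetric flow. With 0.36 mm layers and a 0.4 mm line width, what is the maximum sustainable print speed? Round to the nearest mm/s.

140 mm/s

Bead cross-section: 0.36 × 0.4 → 0.144 mm².
Max speed = 20.2 / 0.144 = 140.28 ≈ 140 mm/s.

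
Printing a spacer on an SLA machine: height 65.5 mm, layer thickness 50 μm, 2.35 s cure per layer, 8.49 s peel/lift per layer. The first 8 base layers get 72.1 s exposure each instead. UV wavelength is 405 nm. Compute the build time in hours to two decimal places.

4.10 hours

Layer count = ceil(65.5 / 0.05) = 1310.
Base layers: 8 × (72.1 + 8.49) → 644.72 s.
Normal layers = 1302 × (2.35 + 8.49) = 14113.68 s.
Sum: 644.72 + 14113.68 = 14758.4 s → 4.10 hours.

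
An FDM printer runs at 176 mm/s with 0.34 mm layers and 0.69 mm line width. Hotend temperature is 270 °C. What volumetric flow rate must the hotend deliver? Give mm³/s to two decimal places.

Extrusion cross-section = 0.34 × 0.69 = 0.2346 mm².
Volumetric flow = 176 × 0.2346 = 41.29 mm³/s.

41.29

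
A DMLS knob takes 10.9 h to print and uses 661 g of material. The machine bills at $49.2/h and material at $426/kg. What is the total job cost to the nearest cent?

$817.87

Machine-time cost = 49.2 × 10.9, so $536.28.
Material cost = 426 × 661/1000 = $281.586.
Job cost: 536.28 + 281.586 = 817.866 ≈ $817.87.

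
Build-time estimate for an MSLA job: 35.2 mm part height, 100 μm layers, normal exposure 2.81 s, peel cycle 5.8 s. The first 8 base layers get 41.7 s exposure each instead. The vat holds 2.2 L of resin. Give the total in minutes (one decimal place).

55.7 minutes

Number of layers: 35.2 / 0.1 → 352 (rounded up).
Burn-in layers = 8 × (41.7 + 5.8) = 380 s.
Regular layers = 344 × (2.81 + 5.8), so 2961.84 s.
Total = 380 + 2961.84 = 3341.84 s = 55.7 minutes.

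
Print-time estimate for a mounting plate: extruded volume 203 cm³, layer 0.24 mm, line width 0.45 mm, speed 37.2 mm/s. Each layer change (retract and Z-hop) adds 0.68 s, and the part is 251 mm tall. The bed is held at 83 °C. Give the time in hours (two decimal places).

14.23 hours

Extrusion cross-section = 0.24 × 0.45, so 0.108 mm².
Total extruded path = 203000/0.108 = 1879629.6 mm.
Time extruding: 1879629.6 / 37.2 → 50527.7 s.
Number of layers: 251 / 0.24 → 1046 (rounded up).
Non-print overhead = 1046 × 0.68, so 711.28 s.
Total = 50527.7 + 711.28 = 51238.98 s = 14.23 hours.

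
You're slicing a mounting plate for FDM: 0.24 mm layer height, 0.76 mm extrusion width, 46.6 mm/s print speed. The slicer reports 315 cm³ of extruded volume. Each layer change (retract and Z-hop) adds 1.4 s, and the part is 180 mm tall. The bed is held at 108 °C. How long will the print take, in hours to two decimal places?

10.59 hours

Extrusion cross-section: 0.24 × 0.76 → 0.1824 mm².
Path length: 315000 mm³ / 0.1824 mm² → 1726973.7 mm.
Print-move time = 1726973.7 / 46.6 = 37059.5 s.
Layer count = ceil(180 / 0.24) = 750.
Z-hop total: 750 × 1.4 → 1050 s.
Altogether 37059.5 + 1050 = 38109.5 s, i.e. 10.59 hours.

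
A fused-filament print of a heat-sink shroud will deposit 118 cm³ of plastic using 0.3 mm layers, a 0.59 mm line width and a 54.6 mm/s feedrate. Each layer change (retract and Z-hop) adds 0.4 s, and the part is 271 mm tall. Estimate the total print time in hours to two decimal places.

3.49 hours

Bead cross-section: 0.3 × 0.59 → 0.177 mm².
Total extruded path = 118000/0.177 = 666666.7 mm.
Extrusion time = 666666.7 / 54.6, so 12210 s.
Number of layers: 271 / 0.3 → 904 (rounded up).
Non-print overhead: 904 × 0.4 → 361.6 s.
Altogether 12210 + 361.6 = 12571.6 s, i.e. 3.49 hours.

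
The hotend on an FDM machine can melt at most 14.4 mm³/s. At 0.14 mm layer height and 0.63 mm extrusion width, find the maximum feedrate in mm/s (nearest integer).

Extrusion cross-section: 0.14 × 0.63 → 0.0882 mm².
Max speed = 14.4 / 0.0882 = 163.27 ≈ 163 mm/s.

163 mm/s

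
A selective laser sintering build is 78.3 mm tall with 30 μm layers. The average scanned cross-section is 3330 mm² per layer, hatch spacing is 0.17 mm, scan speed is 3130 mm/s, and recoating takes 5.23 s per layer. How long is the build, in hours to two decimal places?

Layer count = ceil(78.3 / 0.03) = 2610.
Hatch length per layer = 3330 / 0.17, so 19588.2 mm.
Scan time per layer: 19588.2 / 3130 → 6.2582 s.
Time per layer = 6.2582 + 5.23 = 11.4882 s.
Build time = 2610 × 11.4882 = 29984.202 s = 8.33 hours.

8.33 hours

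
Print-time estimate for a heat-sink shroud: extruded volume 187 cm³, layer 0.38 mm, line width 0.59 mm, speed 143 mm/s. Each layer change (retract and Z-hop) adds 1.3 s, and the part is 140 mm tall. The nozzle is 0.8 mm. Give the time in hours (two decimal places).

1.75 hours

Extrusion cross-section = 0.38 × 0.59, so 0.2242 mm².
Total extruded path = 187000/0.2242 = 834076.7 mm.
Extrusion time = 834076.7 / 143 = 5832.7 s.
Layer count = ceil(140 / 0.38) = 369.
Z-hop total = 369 × 1.3, so 479.7 s.
Total = 5832.7 + 479.7 = 6312.4 s = 1.75 hours.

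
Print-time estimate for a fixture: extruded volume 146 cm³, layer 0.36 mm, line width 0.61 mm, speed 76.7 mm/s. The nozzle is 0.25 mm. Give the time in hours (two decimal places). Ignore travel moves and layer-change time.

Bead cross-section = 0.36 × 0.61, so 0.2196 mm².
Path length: 146000 mm³ / 0.2196 mm² → 664845.2 mm.
Print-move time = 664845.2 / 76.7, so 8668.1 s.
Converting: 8668.1 s = 2.41 hours.

2.41 hours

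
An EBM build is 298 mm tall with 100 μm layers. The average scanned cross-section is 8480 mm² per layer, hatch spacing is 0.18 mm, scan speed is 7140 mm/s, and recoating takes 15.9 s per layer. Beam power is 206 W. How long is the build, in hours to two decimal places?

Layer count = ceil(298 / 0.1) = 2980.
Scan path per layer = 8480 / 0.18 = 47111.1 mm.
Per-layer scan time: 47111.1 / 7140 → 6.5982 s.
Time per layer: 6.5982 + 15.9 → 22.4982 s.
Total: 2980 × 22.4982 s = 67044.636 s → 18.62 hours.

18.62 hours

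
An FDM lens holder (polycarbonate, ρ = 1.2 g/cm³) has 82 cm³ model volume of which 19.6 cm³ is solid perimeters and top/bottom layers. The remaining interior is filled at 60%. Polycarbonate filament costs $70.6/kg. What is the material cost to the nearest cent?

Volume inside the shell: 82 − 19.6 → 62.4 cm³.
Infill deposited: 0.60 × 62.4 → 37.44 cm³.
Total printed volume = 19.6 + 37.44 = 57.04 cm³.
Mass = 57.04 × 1.2 = 68.448 g.
Cost = 68.448 g / 1000 × $70.6/kg = $4.83.

$4.83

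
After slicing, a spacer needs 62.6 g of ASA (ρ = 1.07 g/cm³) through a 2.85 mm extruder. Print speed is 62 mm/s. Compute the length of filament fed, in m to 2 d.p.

9.17 m

Volume = 62.6 g / 1.07 g·cm⁻³ = 58.5047 cm³ = 58504.7 mm³.
Filament cross-section = π × (2.85/2)² = 6.3794 mm².
Length = 58504.7 / 6.3794 = 9170.88 mm = 9.17 m.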